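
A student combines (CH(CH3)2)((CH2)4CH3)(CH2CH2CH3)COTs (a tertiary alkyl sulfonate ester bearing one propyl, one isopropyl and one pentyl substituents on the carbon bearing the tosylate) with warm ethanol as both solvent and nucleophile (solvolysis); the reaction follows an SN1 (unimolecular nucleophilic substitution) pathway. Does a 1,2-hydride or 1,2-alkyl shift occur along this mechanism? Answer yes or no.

The first-formed carbocation is tertiary.
No single 1,2-shift to an adjacent carbon would produce a more-substituted cation than the one already present, so no rearrangement occurs.

no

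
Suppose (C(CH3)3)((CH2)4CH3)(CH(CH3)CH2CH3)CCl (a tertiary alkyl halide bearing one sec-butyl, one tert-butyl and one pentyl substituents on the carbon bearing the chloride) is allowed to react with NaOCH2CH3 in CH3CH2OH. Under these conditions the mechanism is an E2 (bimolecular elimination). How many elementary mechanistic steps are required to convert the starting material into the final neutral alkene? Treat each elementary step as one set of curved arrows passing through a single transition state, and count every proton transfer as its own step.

Step 1: The strong base CH3CH2O⁻ removes a β-hydrogen; in the same concerted event the electrons of the breaking C–H bond form the new π(C=C) bond and the C–Cl σ-bond breaks, expelling Cl⁻. Anti-periplanar geometry; one transition state.
Total: 1 elementary step.

1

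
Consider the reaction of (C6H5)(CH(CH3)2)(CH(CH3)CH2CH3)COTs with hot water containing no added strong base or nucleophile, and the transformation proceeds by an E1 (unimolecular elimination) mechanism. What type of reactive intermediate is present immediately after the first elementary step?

tertiary carbocation

Step 1: Unassisted departure of TsO⁻ (taking the C–O bonding pair) generates a tertiary carbocation.
After step 1 the species present is a tertiary carbocation.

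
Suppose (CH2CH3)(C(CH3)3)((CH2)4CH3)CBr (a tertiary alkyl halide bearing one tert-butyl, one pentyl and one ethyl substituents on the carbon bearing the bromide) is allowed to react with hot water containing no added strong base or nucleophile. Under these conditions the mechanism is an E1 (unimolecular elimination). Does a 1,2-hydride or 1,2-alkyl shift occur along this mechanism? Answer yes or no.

no

The first-formed carbocation is tertiary.
No single 1,2-shift to an adjacent carbon would produce a more-substituted cation than the one already present, so no rearrangement occurs.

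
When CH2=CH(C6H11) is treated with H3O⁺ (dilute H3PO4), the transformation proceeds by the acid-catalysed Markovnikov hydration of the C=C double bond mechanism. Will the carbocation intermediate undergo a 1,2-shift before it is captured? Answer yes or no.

yes

The first-formed carbocation is secondary.
The adjacent cyclohexyl carbon already bears 2 other carbon substituents and has a hydrogen to migrate; after a 1,2-hydride shift from that carbon the positive charge sits on a tertiary centre.
Tertiary is more stable than secondary, so the shift occurs.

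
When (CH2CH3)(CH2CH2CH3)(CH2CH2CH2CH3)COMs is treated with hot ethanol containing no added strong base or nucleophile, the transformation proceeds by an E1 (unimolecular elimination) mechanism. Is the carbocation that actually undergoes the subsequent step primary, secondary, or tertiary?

tertiary

Step 1: The C–O bond breaks with both electrons going to the mesylate; MsO⁻ leaves and a tertiary carbocation remains.
No single 1,2-shift to an adjacent carbon would give a more-substituted cation, so no rearrangement occurs.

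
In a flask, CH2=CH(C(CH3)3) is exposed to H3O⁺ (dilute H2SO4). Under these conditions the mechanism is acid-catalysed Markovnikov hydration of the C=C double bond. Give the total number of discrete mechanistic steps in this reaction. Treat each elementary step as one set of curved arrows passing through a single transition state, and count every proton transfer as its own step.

4

Step 1: Electrophilic addition begins with the π(C=C) electrons forming a bond to the proton of H3O⁺. Following Markovnikov's rule, the resulting cation is secondary. H2O is released.
Step 2: A 1,2-methyl shift from the adjacent tert-butyl carbon moves the positive charge from the secondary centre to an adjacent carbon, generating a more stable tertiary carbocation.
Step 3: A lone pair on the oxygen of H2O attacks the carbocation, forming a C–O bond and an oxonium ion (a protonated alcohol).
Step 4: H2O removes a proton from the oxonium oxygen, regenerating H3O⁺ and giving the neutral alcohol.
Total: 4 elementary steps.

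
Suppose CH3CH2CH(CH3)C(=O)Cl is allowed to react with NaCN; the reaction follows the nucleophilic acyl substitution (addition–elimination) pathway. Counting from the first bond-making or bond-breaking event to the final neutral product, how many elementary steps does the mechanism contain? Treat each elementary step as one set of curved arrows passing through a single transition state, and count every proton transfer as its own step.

Step 1: CN⁻ adds to the carbonyl carbon; the C=O π electrons shift onto oxygen and a tetrahedral alkoxide intermediate forms.
Step 2: An oxygen lone pair re-forms the C=O π bond as the C–Cl σ-bond breaks; Cl⁻ is expelled.
Total: 2 elementary steps.

2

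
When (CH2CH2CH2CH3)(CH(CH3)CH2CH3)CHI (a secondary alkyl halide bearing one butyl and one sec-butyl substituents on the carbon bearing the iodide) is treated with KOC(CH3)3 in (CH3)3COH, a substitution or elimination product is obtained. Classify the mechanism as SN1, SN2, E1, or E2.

E2

Conditions: a strong/bulky base with a secondary substrate bearing a β-hydrogen.
These conditions are the textbook signature of the E2 pathway.
A strong (often hindered) base removes a β-H in concert with loss of the leaving group — bimolecular elimination.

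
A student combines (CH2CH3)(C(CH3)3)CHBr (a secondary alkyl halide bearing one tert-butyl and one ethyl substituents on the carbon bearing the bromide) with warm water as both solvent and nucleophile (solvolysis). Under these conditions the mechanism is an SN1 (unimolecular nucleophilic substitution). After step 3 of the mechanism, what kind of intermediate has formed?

Step 1: The C–Br bond breaks with both electrons going to the bromide; Br⁻ leaves and a secondary carbocation remains.
Step 2: A methyl group with its bonding pair migrates from the adjacent tert-butyl carbon to the cationic centre — a 1,2-methyl shift — upgrading the secondary cation to a tertiary one.
Step 3: H2O donates an oxygen lone pair into the empty p orbital of the cation, giving a protonated alcohol (an oxonium ion).
After step 3 the species present is an oxonium ion.

oxonium ion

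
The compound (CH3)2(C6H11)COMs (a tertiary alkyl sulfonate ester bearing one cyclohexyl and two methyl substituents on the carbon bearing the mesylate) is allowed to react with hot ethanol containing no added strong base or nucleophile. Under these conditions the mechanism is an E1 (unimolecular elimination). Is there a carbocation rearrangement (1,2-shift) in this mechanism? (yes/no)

The first-formed carbocation is tertiary.
No single 1,2-shift to an adjacent carbon would produce a more-substituted cation than the one already present, so no rearrangement occurs.

no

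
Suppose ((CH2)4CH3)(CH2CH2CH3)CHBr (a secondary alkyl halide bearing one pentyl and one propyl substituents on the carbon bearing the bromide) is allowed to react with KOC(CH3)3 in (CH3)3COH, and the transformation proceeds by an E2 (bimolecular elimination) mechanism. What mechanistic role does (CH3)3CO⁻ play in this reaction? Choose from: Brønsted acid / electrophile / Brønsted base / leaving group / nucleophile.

Step 1: In one step, (CH3)3CO⁻ pulls off a β-proton, the C–Br bond cleaves, and a C=C double bond forms between the α- and β-carbons (E2, anti elimination).
(CH3)3CO⁻ accepts a proton in a proton-transfer step — a Brønsted base.

Brønsted base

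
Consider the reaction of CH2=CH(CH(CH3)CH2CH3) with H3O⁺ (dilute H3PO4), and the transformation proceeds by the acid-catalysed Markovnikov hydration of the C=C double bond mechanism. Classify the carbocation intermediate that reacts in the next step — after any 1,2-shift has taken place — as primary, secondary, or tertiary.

tertiary

Step 1: Electrophilic addition begins with the π(C=C) electrons forming a bond to the proton of H3O⁺. Following Markovnikov's rule, the resulting cation is secondary. H2O is released.
Step 2: A hydride (H with its bonding pair) migrates from the adjacent sec-butyl carbon to the cationic centre — a 1,2-hydride shift — upgrading the secondary cation to a tertiary one.
The cation rearranges from secondary to tertiary via a 1,2-hydride shift from the adjacent sec-butyl carbon; the tertiary cation is what reacts next.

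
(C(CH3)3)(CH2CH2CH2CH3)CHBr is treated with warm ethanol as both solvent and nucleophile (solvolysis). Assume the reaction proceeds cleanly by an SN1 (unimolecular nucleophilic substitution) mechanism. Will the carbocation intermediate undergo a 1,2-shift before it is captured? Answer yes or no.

The first-formed carbocation is secondary.
The adjacent tert-butyl carbon has no hydrogen but bears methyl groups; migration of one methyl with its bonding pair (a 1,2-methyl shift) places the charge on a tertiary centre.
Tertiary is more stable than secondary, so the shift occurs.

yes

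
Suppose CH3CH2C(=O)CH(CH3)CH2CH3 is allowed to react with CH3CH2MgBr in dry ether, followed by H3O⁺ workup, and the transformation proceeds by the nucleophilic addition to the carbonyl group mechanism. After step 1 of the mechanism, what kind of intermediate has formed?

tetrahedral alkoxide intermediate

Step 1: the carbanion-like carbon of CH3CH2MgBr attacks the sp² carbonyl carbon; the C=O π bond breaks and the electrons end up as a lone pair on the alkoxide oxygen of the tetrahedral intermediate.
After step 1 the species present is a tetrahedral alkoxide intermediate.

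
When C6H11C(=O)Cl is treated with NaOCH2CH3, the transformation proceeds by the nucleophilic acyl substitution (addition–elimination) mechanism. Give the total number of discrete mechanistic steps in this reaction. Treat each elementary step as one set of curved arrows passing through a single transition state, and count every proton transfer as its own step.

2

Step 1: A lone pair on the O of CH3CH2O⁻ attacks the electrophilic acyl carbon; the π(C=O) electrons move onto oxygen, giving a tetrahedral intermediate.
Step 2: Collapse of the tetrahedral intermediate: the alkoxide oxygen pushes its lone pair back to re-form C=O while Cl⁻ leaves.
Total: 2 elementary steps.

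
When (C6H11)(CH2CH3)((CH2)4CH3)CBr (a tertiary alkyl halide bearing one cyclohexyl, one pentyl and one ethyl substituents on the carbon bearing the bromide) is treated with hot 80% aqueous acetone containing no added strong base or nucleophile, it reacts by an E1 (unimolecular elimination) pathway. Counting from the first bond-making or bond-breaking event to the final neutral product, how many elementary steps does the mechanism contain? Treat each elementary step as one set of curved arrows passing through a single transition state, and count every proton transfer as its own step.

Step 1: Unassisted departure of Br⁻ (taking the C–Br bonding pair) generates a tertiary carbocation.
(No 1,2-shift: no single shift to an adjacent carbon would give a more stable cation.)
Step 2: Loss of a β-proton to a water molecule of the solvent: the C–H bonding pair collapses toward the cationic carbon to form the C=C π bond, yielding the alkene.
Total: 2 elementary steps.

2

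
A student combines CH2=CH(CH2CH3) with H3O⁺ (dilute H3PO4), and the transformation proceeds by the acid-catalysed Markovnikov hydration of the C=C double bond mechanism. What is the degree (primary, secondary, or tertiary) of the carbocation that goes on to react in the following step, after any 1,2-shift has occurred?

secondary

Step 1: The π electrons of the C=C bond attack a proton of H3O⁺; Markovnikov addition places the new C–H on the less-substituted alkene carbon, so the positive charge ends up on the more-substituted carbon — a secondary carbocation. H2O is released.
No single 1,2-shift to an adjacent carbon would give a more-substituted cation, so no rearrangement occurs.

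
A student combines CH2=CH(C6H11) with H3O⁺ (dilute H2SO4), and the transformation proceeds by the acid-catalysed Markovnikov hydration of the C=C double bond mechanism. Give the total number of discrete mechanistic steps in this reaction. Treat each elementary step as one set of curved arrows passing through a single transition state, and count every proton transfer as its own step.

4

Step 1: Protonation of the alkene by H3O⁺: the π bond acts as the nucleophile and picks up H⁺, giving the more stable (Markovnikov) secondary carbocation. H2O is released.
Step 2: A hydride (H with its bonding pair) migrates from the adjacent cyclohexyl carbon to the cationic centre — a 1,2-hydride shift — upgrading the secondary cation to a tertiary one.
Step 3: Water acts as the nucleophile: an oxygen lone pair bonds to the cationic carbon, giving an oxonium-ion intermediate.
Step 4: Proton transfer from the O–H of the oxonium ion to H2O completes the catalytic cycle and yields the alcohol.
Total: 4 elementary steps.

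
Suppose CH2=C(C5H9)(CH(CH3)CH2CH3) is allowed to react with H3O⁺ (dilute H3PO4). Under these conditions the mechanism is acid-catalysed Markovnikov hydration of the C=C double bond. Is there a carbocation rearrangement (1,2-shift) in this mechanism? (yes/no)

no

The first-formed carbocation is tertiary.
No single 1,2-shift to an adjacent carbon would produce a more-substituted cation than the one already present, so no rearrangement occurs.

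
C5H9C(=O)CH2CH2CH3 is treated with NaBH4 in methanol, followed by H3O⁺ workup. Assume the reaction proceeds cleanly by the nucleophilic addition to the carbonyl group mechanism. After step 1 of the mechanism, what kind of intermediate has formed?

Step 1: H⁻ (delivered from BH4⁻) attacks the sp² carbonyl carbon; the C=O π bond breaks and the electrons end up as a lone pair on the alkoxide oxygen of the tetrahedral intermediate.
After step 1 the species present is a tetrahedral alkoxide intermediate.

tetrahedral alkoxide intermediate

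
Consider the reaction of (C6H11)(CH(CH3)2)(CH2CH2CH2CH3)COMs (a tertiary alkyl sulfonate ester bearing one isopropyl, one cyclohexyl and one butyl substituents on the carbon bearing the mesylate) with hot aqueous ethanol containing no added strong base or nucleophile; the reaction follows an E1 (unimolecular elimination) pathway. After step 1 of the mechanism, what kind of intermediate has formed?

Step 1: Ionisation: the C–O σ-bond cleaves heterolytically; both bonding electrons depart with MsO⁻, leaving a tertiary carbocation at the α-carbon.
After step 1 the species present is a tertiary carbocation.

tertiary carbocation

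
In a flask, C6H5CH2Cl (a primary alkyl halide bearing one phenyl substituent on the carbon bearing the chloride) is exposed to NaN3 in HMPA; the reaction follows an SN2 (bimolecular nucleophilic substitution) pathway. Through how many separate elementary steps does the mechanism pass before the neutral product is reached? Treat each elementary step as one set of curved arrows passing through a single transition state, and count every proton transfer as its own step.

1

Step 1: N3⁻ attacks the back face of the α-carbon while Cl⁻ departs with the C–Cl bonding pair — a single concerted displacement through a pentacoordinate transition state.
Total: 1 elementary step.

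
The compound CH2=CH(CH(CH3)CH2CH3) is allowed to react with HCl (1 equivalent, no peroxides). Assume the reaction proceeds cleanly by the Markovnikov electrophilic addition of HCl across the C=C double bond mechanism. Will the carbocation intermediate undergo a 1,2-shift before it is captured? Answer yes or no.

The first-formed carbocation is secondary.
The adjacent sec-butyl carbon already bears 2 other carbon substituents and has a hydrogen to migrate; after a 1,2-hydride shift from that carbon the positive charge sits on a tertiary centre.
Tertiary is more stable than secondary, so the shift occurs.

yes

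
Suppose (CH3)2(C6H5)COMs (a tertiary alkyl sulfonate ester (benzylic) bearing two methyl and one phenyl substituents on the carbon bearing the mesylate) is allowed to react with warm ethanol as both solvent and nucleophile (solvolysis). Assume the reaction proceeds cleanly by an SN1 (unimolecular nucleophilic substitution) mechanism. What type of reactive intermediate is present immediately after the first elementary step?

tertiary carbocation

Step 1: Unassisted departure of MsO⁻ (taking the C–O bonding pair) generates a tertiary carbocation.
After step 1 the species present is a tertiary carbocation.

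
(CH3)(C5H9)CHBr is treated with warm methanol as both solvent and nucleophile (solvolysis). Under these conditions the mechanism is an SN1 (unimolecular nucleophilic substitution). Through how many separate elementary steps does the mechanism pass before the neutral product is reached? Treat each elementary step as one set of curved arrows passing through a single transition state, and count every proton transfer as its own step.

4

Step 1: Unassisted departure of Br⁻ (taking the C–Br bonding pair) generates a secondary carbocation.
Step 2: A 1,2-hydride shift from the adjacent cyclopentyl carbon moves the positive charge from the secondary centre to an adjacent carbon, generating a more stable tertiary carbocation.
Step 3: Nucleophilic capture: the oxygen of CH3OH bonds to the cationic carbon, producing an oxonium-ion intermediate.
Step 4: A second solvent molecule removes the proton on oxygen, giving the neutral ether product.
Total: 4 elementary steps.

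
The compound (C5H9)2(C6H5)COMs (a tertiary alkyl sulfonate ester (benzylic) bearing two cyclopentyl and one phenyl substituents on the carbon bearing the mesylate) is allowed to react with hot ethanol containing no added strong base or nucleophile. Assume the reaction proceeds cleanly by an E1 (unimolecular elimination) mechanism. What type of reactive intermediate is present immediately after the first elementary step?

Step 1: The C–O bond breaks with both electrons going to the mesylate; MsO⁻ leaves and a tertiary carbocation remains.
After step 1 the species present is a tertiary carbocation.

tertiary carbocation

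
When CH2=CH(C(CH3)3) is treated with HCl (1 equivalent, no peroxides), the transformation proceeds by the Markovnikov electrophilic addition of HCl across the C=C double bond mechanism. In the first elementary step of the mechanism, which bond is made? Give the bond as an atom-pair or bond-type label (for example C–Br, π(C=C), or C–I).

C–H

Step 1: Protonation of the alkene by HCl: the π bond acts as the nucleophile and picks up H⁺, giving the more stable (Markovnikov) secondary carbocation. The H–Cl bond breaks heterolytically, releasing Cl⁻.
The bond formed in this step is the C–H bond.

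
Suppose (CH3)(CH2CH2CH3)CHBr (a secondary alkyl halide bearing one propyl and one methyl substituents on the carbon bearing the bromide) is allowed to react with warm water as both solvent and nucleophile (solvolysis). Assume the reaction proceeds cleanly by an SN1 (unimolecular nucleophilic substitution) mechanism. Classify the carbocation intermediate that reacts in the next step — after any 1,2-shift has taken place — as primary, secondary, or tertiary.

Step 1: The C–Br bond breaks with both electrons going to the bromide; Br⁻ leaves and a secondary carbocation remains.
No single 1,2-shift to an adjacent carbon would give a more-substituted cation, so no rearrangement occurs.

secondary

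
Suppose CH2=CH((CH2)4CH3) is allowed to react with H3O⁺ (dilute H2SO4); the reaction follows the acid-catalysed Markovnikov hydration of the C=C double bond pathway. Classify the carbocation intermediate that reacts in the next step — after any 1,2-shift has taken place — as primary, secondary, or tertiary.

secondary

Step 1: Electrophilic addition begins with the π(C=C) electrons forming a bond to the proton of H3O⁺. Following Markovnikov's rule, the resulting cation is secondary. H2O is released.
No single 1,2-shift to an adjacent carbon would give a more-substituted cation, so no rearrangement occurs.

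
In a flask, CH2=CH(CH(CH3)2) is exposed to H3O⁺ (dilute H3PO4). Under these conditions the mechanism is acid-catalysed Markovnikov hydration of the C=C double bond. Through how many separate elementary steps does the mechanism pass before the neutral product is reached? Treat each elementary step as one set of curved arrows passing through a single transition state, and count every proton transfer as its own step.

Step 1: Electrophilic addition begins with the π(C=C) electrons forming a bond to the proton of H3O⁺. Following Markovnikov's rule, the resulting cation is secondary. H2O is released.
Step 2: A 1,2-hydride shift from the adjacent isopropyl carbon moves the positive charge from the secondary centre to an adjacent carbon, generating a more stable tertiary carbocation.
Step 3: A lone pair on the oxygen of H2O attacks the carbocation, forming a C–O bond and an oxonium ion (a protonated alcohol).
Step 4: H2O removes a proton from the oxonium oxygen, regenerating H3O⁺ and giving the neutral alcohol.
Total: 4 elementary steps.

4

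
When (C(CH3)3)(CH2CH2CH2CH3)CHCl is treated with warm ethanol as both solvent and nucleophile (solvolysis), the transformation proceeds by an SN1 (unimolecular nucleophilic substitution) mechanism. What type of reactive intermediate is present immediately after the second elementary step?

tertiary carbocation

Step 1: Rate-determining heterolysis of the C–Cl bond gives Cl⁻ and a secondary carbocation.
Step 2: Carbocation rearrangement: a 1,2-methyl shift from the adjacent tert-butyl carbon converts the initially-formed secondary cation into the more stable tertiary cation.
After step 2 the species present is a tertiary carbocation.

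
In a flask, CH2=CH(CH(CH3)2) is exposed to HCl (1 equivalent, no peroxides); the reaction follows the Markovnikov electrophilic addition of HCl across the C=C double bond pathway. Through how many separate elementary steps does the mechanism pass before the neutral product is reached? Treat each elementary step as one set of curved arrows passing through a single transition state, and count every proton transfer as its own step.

Step 1: Electrophilic addition begins with the π(C=C) electrons forming a bond to the proton of HCl. Following Markovnikov's rule, the resulting cation is secondary. The H–Cl bond breaks heterolytically, releasing Cl⁻.
Step 2: A hydride (H with its bonding pair) migrates from the adjacent isopropyl carbon to the cationic centre — a 1,2-hydride shift — upgrading the secondary cation to a tertiary one.
Step 3: Cl⁻ captures the cation: a lone pair on Cl⁻ fills the empty p orbital, producing the alkyl halide product.
Total: 3 elementary steps.

3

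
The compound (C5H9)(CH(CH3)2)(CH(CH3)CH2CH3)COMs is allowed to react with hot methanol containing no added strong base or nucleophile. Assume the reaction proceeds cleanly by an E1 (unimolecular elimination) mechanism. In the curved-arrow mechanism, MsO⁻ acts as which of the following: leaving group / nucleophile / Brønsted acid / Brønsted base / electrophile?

leaving group

Step 1: The C–O bond breaks with both electrons going to the mesylate; MsO⁻ leaves and a tertiary carbocation remains.
MsO⁻ departs with both electrons of the breaking σ-bond — that is the definition of a leaving group.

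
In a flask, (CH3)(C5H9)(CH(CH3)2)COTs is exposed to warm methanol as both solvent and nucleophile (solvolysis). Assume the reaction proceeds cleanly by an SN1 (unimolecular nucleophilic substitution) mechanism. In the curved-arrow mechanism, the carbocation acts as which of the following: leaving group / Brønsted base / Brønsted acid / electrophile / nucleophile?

electrophile

Step 2: A lone pair on the oxygen of CH3OH attacks the carbocation, forming a new C–O σ-bond and an oxonium ion.
The carbocation accepts an electron pair into an empty or π* orbital — it is the electrophile.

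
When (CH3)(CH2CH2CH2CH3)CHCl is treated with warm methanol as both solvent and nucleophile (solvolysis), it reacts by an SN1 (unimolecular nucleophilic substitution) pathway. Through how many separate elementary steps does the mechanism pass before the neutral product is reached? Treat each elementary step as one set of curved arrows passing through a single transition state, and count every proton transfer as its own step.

Step 1: The C–Cl bond breaks with both electrons going to the chloride; Cl⁻ leaves and a secondary carbocation remains.
(No 1,2-shift: no single shift to an adjacent carbon would give a more stable cation.)
Step 2: A lone pair on the oxygen of CH3OH attacks the carbocation, forming a new C–O σ-bond and an oxonium ion.
Step 3: Proton transfer from the O–H of the oxonium ion to a solvent molecule delivers the neutral ether.
Total: 3 elementary steps.

3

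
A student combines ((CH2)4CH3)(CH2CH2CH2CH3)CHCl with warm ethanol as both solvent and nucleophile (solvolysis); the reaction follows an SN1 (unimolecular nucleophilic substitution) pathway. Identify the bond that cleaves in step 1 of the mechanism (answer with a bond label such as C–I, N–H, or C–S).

C–Cl

Step 1: Rate-determining heterolysis of the C–Cl bond gives Cl⁻ and a secondary carbocation.
The bond broken in this step is the C–Cl bond.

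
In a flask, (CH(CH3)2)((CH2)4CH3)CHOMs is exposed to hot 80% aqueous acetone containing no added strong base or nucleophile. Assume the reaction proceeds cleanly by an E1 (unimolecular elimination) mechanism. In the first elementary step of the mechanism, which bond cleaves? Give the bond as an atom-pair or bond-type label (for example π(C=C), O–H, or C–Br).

Step 1: The C–O bond breaks with both electrons going to the mesylate; MsO⁻ leaves and a secondary carbocation remains.
The bond broken in this step is the C–O bond.

C–O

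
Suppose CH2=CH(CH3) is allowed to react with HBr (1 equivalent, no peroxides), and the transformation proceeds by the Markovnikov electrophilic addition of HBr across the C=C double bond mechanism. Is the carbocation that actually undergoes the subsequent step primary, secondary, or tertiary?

secondary

Step 1: Electrophilic addition begins with the π(C=C) electrons forming a bond to the proton of HBr. Following Markovnikov's rule, the resulting cation is secondary. The H–Br bond breaks heterolytically, releasing Br⁻.
No single 1,2-shift to an adjacent carbon would give a more-substituted cation, so no rearrangement occurs.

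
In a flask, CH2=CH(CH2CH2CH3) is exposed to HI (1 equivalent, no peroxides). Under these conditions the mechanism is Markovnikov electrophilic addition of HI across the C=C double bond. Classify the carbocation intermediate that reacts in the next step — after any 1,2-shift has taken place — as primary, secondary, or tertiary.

secondary

Step 1: Electrophilic addition begins with the π(C=C) electrons forming a bond to the proton of HI. Following Markovnikov's rule, the resulting cation is secondary. The H–I bond breaks heterolytically, releasing I⁻.
No single 1,2-shift to an adjacent carbon would give a more-substituted cation, so no rearrangement occurs.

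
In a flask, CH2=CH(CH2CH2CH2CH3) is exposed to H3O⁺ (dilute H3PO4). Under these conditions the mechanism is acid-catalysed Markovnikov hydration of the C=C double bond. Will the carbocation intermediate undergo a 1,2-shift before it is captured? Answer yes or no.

The first-formed carbocation is secondary.
No single 1,2-shift to an adjacent carbon would produce a more-substituted cation than the one already present, so no rearrangement occurs.

no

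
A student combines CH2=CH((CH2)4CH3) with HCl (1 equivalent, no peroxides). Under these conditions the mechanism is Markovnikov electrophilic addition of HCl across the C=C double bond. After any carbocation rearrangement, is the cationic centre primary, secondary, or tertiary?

Step 1: Electrophilic addition begins with the π(C=C) electrons forming a bond to the proton of HCl. Following Markovnikov's rule, the resulting cation is secondary. The H–Cl bond breaks heterolytically, releasing Cl⁻.
No single 1,2-shift to an adjacent carbon would give a more-substituted cation, so no rearrangement occurs.

secondary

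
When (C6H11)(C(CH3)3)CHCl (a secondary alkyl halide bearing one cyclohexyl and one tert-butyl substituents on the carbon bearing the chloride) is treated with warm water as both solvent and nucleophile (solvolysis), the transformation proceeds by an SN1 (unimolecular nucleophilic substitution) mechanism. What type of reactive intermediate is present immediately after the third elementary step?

Step 1: Unassisted departure of Cl⁻ (taking the C–Cl bonding pair) generates a secondary carbocation.
Step 2: Carbocation rearrangement: a 1,2-hydride shift from the adjacent cyclohexyl carbon converts the initially-formed secondary cation into the more stable tertiary cation.
Step 3: Nucleophilic capture: the oxygen of H2O bonds to the cationic carbon, producing an oxonium-ion intermediate.
After step 3 the species present is an oxonium ion.

oxonium ion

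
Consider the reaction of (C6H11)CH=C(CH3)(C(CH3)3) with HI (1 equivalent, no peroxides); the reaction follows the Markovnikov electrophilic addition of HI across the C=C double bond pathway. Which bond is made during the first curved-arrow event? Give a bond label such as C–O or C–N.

Step 1: Protonation of the alkene by HI: the π bond acts as the nucleophile and picks up H⁺, giving the more stable (Markovnikov) tertiary carbocation. The H–I bond breaks heterolytically, releasing I⁻.
The bond formed in this step is the C–H bond.

C–H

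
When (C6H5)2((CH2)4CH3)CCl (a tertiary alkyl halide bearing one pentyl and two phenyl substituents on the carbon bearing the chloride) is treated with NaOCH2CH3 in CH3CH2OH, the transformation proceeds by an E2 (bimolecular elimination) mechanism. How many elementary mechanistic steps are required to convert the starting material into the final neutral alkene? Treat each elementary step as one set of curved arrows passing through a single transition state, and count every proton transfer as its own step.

1

Step 1: Concerted anti-periplanar elimination: CH3CH2O⁻ abstracts a β-H while Cl⁻ leaves, and the C–H electrons become the new C=C π bond — all in a single transition state.
Total: 1 elementary step.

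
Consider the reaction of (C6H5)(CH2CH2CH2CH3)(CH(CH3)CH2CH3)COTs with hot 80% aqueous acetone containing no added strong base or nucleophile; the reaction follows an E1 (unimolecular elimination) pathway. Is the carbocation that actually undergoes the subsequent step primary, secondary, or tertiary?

tertiary

Step 1: Ionisation: the C–O σ-bond cleaves heterolytically; both bonding electrons depart with TsO⁻, leaving a tertiary carbocation at the α-carbon.
No single 1,2-shift to an adjacent carbon would give a more-substituted cation, so no rearrangement occurs.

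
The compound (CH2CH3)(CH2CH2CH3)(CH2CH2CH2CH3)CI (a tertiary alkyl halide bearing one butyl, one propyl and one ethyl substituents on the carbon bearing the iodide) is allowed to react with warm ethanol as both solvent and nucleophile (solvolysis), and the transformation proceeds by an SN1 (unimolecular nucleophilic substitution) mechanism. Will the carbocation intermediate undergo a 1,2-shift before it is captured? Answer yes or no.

The first-formed carbocation is tertiary.
No single 1,2-shift to an adjacent carbon would produce a more-substituted cation than the one already present, so no rearrangement occurs.

no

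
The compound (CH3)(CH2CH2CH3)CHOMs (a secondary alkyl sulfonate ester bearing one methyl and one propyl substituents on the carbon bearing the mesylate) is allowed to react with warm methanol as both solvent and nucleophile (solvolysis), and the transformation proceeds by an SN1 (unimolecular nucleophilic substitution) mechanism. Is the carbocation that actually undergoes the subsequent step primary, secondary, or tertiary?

secondary

Step 1: Unassisted departure of MsO⁻ (taking the C–O bonding pair) generates a secondary carbocation.
No single 1,2-shift to an adjacent carbon would give a more-substituted cation, so no rearrangement occurs.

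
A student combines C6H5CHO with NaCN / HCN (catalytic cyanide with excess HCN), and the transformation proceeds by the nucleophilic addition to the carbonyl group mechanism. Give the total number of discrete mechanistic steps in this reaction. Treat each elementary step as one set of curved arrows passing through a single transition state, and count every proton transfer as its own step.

2

Step 1: Nucleophilic addition: CN⁻ adds to the carbonyl carbon, pushing the π(C=O) electron pair onto oxygen and giving a tetrahedral alkoxide.
Step 2: The alkoxide is protonated in situ by undissociated HCN, yielding a cyanohydrin; the CN⁻ so formed carries on the cycle.
Total: 2 elementary steps.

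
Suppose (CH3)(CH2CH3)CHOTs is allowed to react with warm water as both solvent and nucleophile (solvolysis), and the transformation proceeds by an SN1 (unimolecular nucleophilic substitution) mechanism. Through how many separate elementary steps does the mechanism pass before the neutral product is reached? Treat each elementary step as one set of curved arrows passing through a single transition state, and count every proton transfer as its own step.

3

Step 1: Ionisation: the C–O σ-bond cleaves heterolytically; both bonding electrons depart with TsO⁻, leaving a secondary carbocation at the α-carbon.
(No 1,2-shift: no single shift to an adjacent carbon would give a more stable cation.)
Step 2: Nucleophilic capture: the oxygen of H2O bonds to the cationic carbon, producing an oxonium-ion intermediate.
Step 3: Deprotonation of the oxonium oxygen by solvent water yields the neutral alcohol.
Total: 3 elementary steps.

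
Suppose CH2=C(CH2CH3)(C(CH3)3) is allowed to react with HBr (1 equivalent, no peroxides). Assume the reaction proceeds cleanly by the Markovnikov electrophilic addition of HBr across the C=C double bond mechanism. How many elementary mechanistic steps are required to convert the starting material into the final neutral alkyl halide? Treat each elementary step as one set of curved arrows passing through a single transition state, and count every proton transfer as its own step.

Step 1: Electrophilic addition begins with the π(C=C) electrons forming a bond to the proton of HBr. Following Markovnikov's rule, the resulting cation is tertiary. The H–Br bond breaks heterolytically, releasing Br⁻.
(No 1,2-shift: no single shift to an adjacent carbon would give a more stable cation.)
Step 2: Nucleophilic attack by Br⁻ on the carbocation completes the addition, giving R–Br.
Total: 2 elementary steps.

2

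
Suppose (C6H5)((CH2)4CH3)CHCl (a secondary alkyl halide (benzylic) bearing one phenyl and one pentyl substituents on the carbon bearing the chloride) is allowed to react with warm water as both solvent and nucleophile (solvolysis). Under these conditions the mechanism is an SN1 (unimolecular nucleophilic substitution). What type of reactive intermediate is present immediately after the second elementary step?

Step 1: Rate-determining heterolysis of the C–Cl bond gives Cl⁻ and a secondary carbocation.
Step 2: Nucleophilic capture: the oxygen of H2O bonds to the cationic carbon, producing an oxonium-ion intermediate.
After step 2 the species present is an oxonium ion.

oxonium ion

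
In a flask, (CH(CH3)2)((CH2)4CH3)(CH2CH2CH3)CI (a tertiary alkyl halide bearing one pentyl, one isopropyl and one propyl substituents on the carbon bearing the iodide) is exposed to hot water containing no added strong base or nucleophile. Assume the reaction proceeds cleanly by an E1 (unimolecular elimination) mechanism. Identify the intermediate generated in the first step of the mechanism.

Step 1: Ionisation: the C–I σ-bond cleaves heterolytically; both bonding electrons depart with I⁻, leaving a tertiary carbocation at the α-carbon.
After step 1 the species present is a tertiary carbocation.

tertiary carbocation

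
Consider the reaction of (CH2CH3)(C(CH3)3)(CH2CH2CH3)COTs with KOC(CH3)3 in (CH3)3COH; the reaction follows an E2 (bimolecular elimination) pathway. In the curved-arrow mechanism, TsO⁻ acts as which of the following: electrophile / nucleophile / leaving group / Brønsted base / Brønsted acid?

leaving group

Step 1: Concerted anti-periplanar elimination: (CH3)3CO⁻ abstracts a β-H while TsO⁻ leaves, and the C–H electrons become the new C=C π bond — all in a single transition state.
TsO⁻ departs with both electrons of the breaking σ-bond — that is the definition of a leaving group.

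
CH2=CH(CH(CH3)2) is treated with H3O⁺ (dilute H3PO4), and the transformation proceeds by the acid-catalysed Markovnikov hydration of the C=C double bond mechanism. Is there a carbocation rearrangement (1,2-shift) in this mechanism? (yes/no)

yes

The first-formed carbocation is secondary.
The adjacent isopropyl carbon already bears 2 other carbon substituents and has a hydrogen to migrate; after a 1,2-hydride shift from that carbon the positive charge sits on a tertiary centre.
Tertiary is more stable than secondary, so the shift occurs.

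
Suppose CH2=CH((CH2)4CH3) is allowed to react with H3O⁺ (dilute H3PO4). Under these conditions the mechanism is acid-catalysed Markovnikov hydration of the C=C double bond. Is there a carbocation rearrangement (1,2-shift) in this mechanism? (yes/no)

no

The first-formed carbocation is secondary.
No single 1,2-shift to an adjacent carbon would produce a more-substituted cation than the one already present, so no rearrangement occurs.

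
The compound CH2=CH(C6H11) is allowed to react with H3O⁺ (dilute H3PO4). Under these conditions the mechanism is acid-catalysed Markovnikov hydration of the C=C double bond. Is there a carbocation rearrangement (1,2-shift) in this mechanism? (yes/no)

The first-formed carbocation is secondary.
The adjacent cyclohexyl carbon already bears 2 other carbon substituents and has a hydrogen to migrate; after a 1,2-hydride shift from that carbon the positive charge sits on a tertiary centre.
Tertiary is more stable than secondary, so the shift occurs.

yes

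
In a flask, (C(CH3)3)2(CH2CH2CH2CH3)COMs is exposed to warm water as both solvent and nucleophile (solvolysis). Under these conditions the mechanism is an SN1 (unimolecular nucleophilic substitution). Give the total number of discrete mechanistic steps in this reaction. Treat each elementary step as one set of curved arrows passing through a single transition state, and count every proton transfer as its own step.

3

Step 1: Ionisation: the C–O σ-bond cleaves heterolytically; both bonding electrons depart with MsO⁻, leaving a tertiary carbocation at the α-carbon.
(No 1,2-shift: no single shift to an adjacent carbon would give a more stable cation.)
Step 2: A lone pair on the oxygen of H2O attacks the carbocation, forming a new C–O σ-bond and an oxonium ion.
Step 3: Deprotonation of the oxonium oxygen by solvent water yields the neutral alcohol.
Total: 3 elementary steps.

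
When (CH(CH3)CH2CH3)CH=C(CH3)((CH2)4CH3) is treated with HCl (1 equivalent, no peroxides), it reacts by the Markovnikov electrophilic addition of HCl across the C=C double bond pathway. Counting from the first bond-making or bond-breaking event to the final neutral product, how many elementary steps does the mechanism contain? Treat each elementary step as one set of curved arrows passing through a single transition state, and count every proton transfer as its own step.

Step 1: Electrophilic addition begins with the π(C=C) electrons forming a bond to the proton of HCl. Following Markovnikov's rule, the resulting cation is tertiary. The H–Cl bond breaks heterolytically, releasing Cl⁻.
(No 1,2-shift: no single shift to an adjacent carbon would give a more stable cation.)
Step 2: Cl⁻ captures the cation: a lone pair on Cl⁻ fills the empty p orbital, producing the alkyl halide product.
Total: 2 elementary steps.

2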